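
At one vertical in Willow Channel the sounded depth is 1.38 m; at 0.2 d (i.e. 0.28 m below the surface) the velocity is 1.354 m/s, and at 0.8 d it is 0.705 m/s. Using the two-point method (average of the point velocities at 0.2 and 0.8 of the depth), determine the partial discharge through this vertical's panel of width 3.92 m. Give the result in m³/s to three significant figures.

5.57 m³/s

v̄ = (1.354 + 0.705) / 2 = 1.030 m/s
q = v̄ × d × w = 1.030 × 1.38 × 3.92 = 5.569 m³/s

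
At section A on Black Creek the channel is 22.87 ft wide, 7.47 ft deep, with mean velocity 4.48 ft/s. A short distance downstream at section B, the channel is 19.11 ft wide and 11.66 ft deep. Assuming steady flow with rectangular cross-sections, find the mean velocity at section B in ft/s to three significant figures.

3.43 ft/s

Q = A₁V₁ = (22.87×7.47) × 4.48 = 765.4 ft³/s
A₂ = 19.11 × 11.66 = 222.8 ft²
V₂ = Q/A₂ = 765.4/222.8 = 3.435 ft/s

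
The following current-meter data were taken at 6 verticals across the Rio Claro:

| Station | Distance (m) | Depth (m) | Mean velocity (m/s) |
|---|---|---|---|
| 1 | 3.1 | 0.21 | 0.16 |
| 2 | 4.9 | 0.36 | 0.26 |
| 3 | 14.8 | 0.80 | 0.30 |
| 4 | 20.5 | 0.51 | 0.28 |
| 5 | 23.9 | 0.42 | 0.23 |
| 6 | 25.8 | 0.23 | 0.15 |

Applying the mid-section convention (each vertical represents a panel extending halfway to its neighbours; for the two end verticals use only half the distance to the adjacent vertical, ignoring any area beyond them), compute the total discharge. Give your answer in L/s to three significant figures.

3390 L/s

w_1 = (4.9 − 3.1)/2 = 0.9 m; q_1 = 0.16 × 0.21 × 0.9 = 0.03024 m³/s
w_2 = (14.8 − 3.1)/2 = 5.85 m; q_2 = 0.26 × 0.36 × 5.85 = 0.5476 m³/s
w_3 = (20.5 − 4.9)/2 = 7.8 m; q_3 = 0.30 × 0.80 × 7.8 = 1.872 m³/s
w_4 = (23.9 − 14.8)/2 = 4.55 m; q_4 = 0.28 × 0.51 × 4.55 = 0.6497 m³/s
w_5 = (25.8 − 20.5)/2 = 2.65 m; q_5 = 0.23 × 0.42 × 2.65 = 0.2560 m³/s
w_6 = (25.8 − 23.9)/2 = 0.95 m; q_6 = 0.15 × 0.23 × 0.95 = 0.03278 m³/s
Q = Σ qᵢ = 3.388 m³/s
= 3.388 × 1000 = 3388 L/s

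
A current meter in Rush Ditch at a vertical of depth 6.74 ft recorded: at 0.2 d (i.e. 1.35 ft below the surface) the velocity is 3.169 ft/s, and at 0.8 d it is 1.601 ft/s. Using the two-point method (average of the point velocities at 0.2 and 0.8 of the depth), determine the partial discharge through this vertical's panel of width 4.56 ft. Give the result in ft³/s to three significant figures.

v̄ = (3.169 + 1.601) / 2 = 2.385 ft/s
q = v̄ × d × w = 2.385 × 6.74 × 4.56 = 73.30 ft³/s

73.3 ft³/s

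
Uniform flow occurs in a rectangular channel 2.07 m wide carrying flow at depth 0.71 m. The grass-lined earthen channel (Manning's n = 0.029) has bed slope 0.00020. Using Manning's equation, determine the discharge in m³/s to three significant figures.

A = b·y = 2.07 × 0.71 = 1.470 m²
P = b + 2y = 2.07 + 2×0.71 = 3.490 m
R = A/P = 1.470/3.490 = 0.4211 m
Q = (1/n)·A·R^(2/3)·S^(1/2) = (1/0.029) × 1.470 × 0.4211^(2/3) × 0.00020^(1/2) = 0.4027 m³/s

0.403 m³/s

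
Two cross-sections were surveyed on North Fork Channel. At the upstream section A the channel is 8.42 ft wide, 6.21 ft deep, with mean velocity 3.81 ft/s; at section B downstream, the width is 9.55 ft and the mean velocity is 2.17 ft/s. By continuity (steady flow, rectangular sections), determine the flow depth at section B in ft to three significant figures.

Q = A₁V₁ = (8.42×6.21) × 3.81 = 199.2 ft³/s
d₂ = Q/(b₂ V₂) = 199.2/(9.55×2.17) = 9.613 ft

9.61 ft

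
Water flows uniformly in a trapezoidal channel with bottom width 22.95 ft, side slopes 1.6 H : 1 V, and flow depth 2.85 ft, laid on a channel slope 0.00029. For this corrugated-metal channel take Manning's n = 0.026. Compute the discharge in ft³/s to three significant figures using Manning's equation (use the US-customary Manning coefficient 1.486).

A = (b + z·y)·y = (22.95 + 1.6×2.85)×2.85 = 78.40 ft²
P = b + 2y√(1+z²) = 22.95 + 2×2.85×√(1+1.6²) = 33.70 ft
R = A/P = 78.40/33.70 = 2.326 ft
Q = (1.486/n)·A·R^(2/3)·S^(1/2) = (1.486/0.026) × 78.40 × 2.326^(2/3) × 0.00029^(1/2) = 134.0 ft³/s

134 ft³/s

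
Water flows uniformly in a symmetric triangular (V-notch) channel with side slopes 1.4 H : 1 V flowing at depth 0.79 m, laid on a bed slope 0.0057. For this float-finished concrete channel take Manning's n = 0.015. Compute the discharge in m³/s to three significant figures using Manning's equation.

A = z·y² = 1.4×0.79² = 0.8737 m²
P = 2y√(1+z²) = 2×0.79×√(1+1.4²) = 2.718 m
R = A/P = 0.8737/2.718 = 0.3214 m
Q = (1/n)·A·R^(2/3)·S^(1/2) = (1/0.015) × 0.8737 × 0.3214^(2/3) × 0.0057^(1/2) = 2.064 m³/s

2.06 m³/s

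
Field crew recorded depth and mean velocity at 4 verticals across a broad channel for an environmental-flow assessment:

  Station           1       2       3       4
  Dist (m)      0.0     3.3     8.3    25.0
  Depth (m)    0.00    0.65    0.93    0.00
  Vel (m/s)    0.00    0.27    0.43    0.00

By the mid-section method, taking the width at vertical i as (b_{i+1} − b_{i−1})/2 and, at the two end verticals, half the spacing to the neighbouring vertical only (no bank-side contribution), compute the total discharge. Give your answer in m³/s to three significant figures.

w_2 = (8.3 − 0.0)/2 = 4.15 m; q_2 = 0.27 × 0.65 × 4.15 = 0.7283 m³/s
w_3 = (25.0 − 3.3)/2 = 10.85 m; q_3 = 0.43 × 0.93 × 10.85 = 4.339 m³/s
Stations 1, 4 contribute zero (depth or velocity is 0).
Q = Σ qᵢ = 5.067 m³/s

5.07 m³/s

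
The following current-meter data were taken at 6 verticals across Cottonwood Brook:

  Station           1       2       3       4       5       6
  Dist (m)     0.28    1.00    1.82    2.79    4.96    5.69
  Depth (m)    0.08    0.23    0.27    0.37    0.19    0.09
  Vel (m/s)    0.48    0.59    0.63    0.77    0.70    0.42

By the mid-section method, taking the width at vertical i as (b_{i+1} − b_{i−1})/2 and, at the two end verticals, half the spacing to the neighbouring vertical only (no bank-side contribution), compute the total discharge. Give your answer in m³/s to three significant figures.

0.924 m³/s

w_1 = (1.00 − 0.28)/2 = 0.36 m; q_1 = 0.48 × 0.08 × 0.36 = 0.01382 m³/s
w_2 = (1.82 − 0.28)/2 = 0.77 m; q_2 = 0.59 × 0.23 × 0.77 = 0.1045 m³/s
w_3 = (2.79 − 1.00)/2 = 0.895 m; q_3 = 0.63 × 0.27 × 0.895 = 0.1522 m³/s
w_4 = (4.96 − 1.82)/2 = 1.57 m; q_4 = 0.77 × 0.37 × 1.57 = 0.4473 m³/s
w_5 = (5.69 − 2.79)/2 = 1.45 m; q_5 = 0.70 × 0.19 × 1.45 = 0.1929 m³/s
w_6 = (5.69 − 4.96)/2 = 0.365 m; q_6 = 0.42 × 0.09 × 0.365 = 0.01380 m³/s
Q = Σ qᵢ = 0.9245 m³/s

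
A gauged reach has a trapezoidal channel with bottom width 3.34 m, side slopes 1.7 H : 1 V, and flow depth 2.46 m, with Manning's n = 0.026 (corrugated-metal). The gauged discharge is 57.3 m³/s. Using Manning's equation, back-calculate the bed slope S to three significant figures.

A = (b + z·y)·y = (3.34 + 1.7×2.46)×2.46 = 18.50 m²
P = b + 2y√(1+z²) = 3.34 + 2×2.46×√(1+1.7²) = 13.04 m
R = A/P = 18.50/13.04 = 1.419 m
S = (Q·n / (1·A·R^(2/3)))² = (57.3×0.026 / (1×18.50×1.263))² = 0.004067

0.00407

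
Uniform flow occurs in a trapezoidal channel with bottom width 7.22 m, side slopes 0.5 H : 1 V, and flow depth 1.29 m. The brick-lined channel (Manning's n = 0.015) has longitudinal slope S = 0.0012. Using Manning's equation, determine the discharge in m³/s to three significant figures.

A = (b + z·y)·y = (7.22 + 0.5×1.29)×1.29 = 10.15 m²
P = b + 2y√(1+z²) = 7.22 + 2×1.29×√(1+0.5²) = 10.10 m
R = A/P = 10.15/10.10 = 1.004 m
Q = (1/n)·A·R^(2/3)·S^(1/2) = (1/0.015) × 10.15 × 1.004^(2/3) × 0.0012^(1/2) = 23.49 m³/s

23.5 m³/s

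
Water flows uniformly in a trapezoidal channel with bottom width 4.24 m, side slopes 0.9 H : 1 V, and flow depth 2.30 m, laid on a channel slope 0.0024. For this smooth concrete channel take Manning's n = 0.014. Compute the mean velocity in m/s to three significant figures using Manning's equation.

A = (b + z·y)·y = (4.24 + 0.9×2.30)×2.30 = 14.51 m²
P = b + 2y√(1+z²) = 4.24 + 2×2.30×√(1+0.9²) = 10.43 m
R = A/P = 14.51/10.43 = 1.392 m
Q = (1/n)·A·R^(2/3)·S^(1/2) = (1/0.014) × 14.51 × 1.392^(2/3) × 0.0024^(1/2) = 63.30 m³/s
V = Q/A = 63.30/14.51 = 4.362 m/s

4.36 m/s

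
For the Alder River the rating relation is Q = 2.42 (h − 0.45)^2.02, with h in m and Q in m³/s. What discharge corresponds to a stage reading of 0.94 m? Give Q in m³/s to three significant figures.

0.573 m³/s

Q = 2.42 × (0.94 − 0.45)^2.02 = 2.42 × 0.49^2.02 = 0.5728 m³/s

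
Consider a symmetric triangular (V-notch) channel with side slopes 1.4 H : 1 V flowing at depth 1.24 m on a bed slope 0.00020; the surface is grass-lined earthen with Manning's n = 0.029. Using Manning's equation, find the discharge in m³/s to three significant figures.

A = z·y² = 1.4×1.24² = 2.153 m²
P = 2y√(1+z²) = 2×1.24×√(1+1.4²) = 4.267 m
R = A/P = 2.153/4.267 = 0.5045 m
Q = (1/n)·A·R^(2/3)·S^(1/2) = (1/0.029) × 2.153 × 0.5045^(2/3) × 0.00020^(1/2) = 0.6653 m³/s

0.665 m³/s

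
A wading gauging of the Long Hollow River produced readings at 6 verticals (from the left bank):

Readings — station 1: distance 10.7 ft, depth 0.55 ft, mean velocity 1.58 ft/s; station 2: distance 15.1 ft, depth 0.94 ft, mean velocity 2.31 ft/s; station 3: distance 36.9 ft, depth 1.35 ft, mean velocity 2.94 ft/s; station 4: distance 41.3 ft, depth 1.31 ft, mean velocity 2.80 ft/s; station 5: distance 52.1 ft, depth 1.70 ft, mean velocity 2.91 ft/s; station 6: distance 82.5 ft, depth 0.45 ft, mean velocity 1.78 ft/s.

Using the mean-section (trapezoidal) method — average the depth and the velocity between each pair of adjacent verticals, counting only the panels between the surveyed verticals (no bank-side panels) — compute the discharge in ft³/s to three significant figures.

Panel 1-2: Δb = 4.4 ft, d̄ = (0.55+0.94)/2 = 0.745, v̄ = (1.58+2.31)/2 = 1.945 → q = 4.4×0.745×1.945 = 6.376 ft³/s
Panel 2-3: Δb = 21.8 ft, d̄ = (0.94+1.35)/2 = 1.145, v̄ = (2.31+2.94)/2 = 2.625 → q = 21.8×1.145×2.625 = 65.52 ft³/s
Panel 3-4: Δb = 4.4 ft, d̄ = (1.35+1.31)/2 = 1.33, v̄ = (2.94+2.80)/2 = 2.87 → q = 4.4×1.33×2.87 = 16.80 ft³/s
Panel 4-5: Δb = 10.8 ft, d̄ = (1.31+1.70)/2 = 1.505, v̄ = (2.80+2.91)/2 = 2.855 → q = 10.8×1.505×2.855 = 46.41 ft³/s
Panel 5-6: Δb = 30.4 ft, d̄ = (1.70+0.45)/2 = 1.075, v̄ = (2.91+1.78)/2 = 2.345 → q = 30.4×1.075×2.345 = 76.63 ft³/s
Q = Σ q = 211.7 ft³/s

212 ft³/s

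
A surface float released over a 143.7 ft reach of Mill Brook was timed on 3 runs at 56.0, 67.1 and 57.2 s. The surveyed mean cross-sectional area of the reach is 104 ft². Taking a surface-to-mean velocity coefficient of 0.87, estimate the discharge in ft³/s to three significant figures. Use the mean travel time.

216 ft³/s

t̄ = (56.0 + 67.1 + 57.2) / 3 = 60.1 s
v_surface = L / t̄ = 143.7 / 60.1 = 2.391 ft/s
v_mean = 0.87 × 2.391 = 2.080 ft/s
Q = A × v_mean = 104 × 2.080 = 216.3 ft³/s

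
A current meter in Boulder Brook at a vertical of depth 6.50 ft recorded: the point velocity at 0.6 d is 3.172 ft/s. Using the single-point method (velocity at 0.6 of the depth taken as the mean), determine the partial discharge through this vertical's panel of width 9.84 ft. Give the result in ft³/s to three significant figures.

v̄ = v₀.₆ = 3.172 ft/s
q = v̄ × d × w = 3.172 × 6.50 × 9.84 = 202.9 ft³/s

203 ft³/s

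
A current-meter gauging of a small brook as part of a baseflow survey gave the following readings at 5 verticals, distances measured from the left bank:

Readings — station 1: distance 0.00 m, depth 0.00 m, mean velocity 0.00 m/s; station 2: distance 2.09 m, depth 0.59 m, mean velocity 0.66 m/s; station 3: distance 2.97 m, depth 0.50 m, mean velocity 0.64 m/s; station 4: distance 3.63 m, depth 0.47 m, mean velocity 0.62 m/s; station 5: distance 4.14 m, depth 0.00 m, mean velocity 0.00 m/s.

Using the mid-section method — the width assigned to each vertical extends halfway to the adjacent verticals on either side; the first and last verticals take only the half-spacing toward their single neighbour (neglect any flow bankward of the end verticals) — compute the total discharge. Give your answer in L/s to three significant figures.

w_2 = (2.97 − 0.00)/2 = 1.485 m; q_2 = 0.66 × 0.59 × 1.485 = 0.5783 m³/s
w_3 = (3.63 − 2.09)/2 = 0.77 m; q_3 = 0.64 × 0.50 × 0.77 = 0.2464 m³/s
w_4 = (4.14 − 2.97)/2 = 0.585 m; q_4 = 0.62 × 0.47 × 0.585 = 0.1705 m³/s
Stations 1, 5 contribute zero (depth or velocity is 0).
Q = Σ qᵢ = 0.9951 m³/s
= 0.9951 × 1000 = 995.1 L/s

995 L/s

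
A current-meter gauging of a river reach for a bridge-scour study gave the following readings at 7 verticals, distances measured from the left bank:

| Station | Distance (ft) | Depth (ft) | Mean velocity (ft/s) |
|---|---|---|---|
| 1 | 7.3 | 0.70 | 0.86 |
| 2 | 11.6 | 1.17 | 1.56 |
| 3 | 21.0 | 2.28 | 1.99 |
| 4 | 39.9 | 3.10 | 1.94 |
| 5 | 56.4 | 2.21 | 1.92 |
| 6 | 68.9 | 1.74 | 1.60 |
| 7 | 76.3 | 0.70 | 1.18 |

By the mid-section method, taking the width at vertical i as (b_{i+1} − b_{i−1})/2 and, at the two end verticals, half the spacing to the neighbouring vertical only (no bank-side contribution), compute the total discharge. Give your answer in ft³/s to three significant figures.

w_1 = (11.6 − 7.3)/2 = 2.15 ft; q_1 = 0.86 × 0.70 × 2.15 = 1.294 ft³/s
w_2 = (21.0 − 7.3)/2 = 6.85 ft; q_2 = 1.56 × 1.17 × 6.85 = 12.50 ft³/s
w_3 = (39.9 − 11.6)/2 = 14.15 ft; q_3 = 1.99 × 2.28 × 14.15 = 64.20 ft³/s
w_4 = (56.4 − 21.0)/2 = 17.7 ft; q_4 = 1.94 × 3.10 × 17.7 = 106.4 ft³/s
w_5 = (68.9 − 39.9)/2 = 14.5 ft; q_5 = 1.92 × 2.21 × 14.5 = 61.53 ft³/s
w_6 = (76.3 − 56.4)/2 = 9.95 ft; q_6 = 1.60 × 1.74 × 9.95 = 27.70 ft³/s
w_7 = (76.3 − 68.9)/2 = 3.7 ft; q_7 = 1.18 × 0.70 × 3.7 = 3.056 ft³/s
Q = Σ qᵢ = 276.7 ft³/s

277 ft³/s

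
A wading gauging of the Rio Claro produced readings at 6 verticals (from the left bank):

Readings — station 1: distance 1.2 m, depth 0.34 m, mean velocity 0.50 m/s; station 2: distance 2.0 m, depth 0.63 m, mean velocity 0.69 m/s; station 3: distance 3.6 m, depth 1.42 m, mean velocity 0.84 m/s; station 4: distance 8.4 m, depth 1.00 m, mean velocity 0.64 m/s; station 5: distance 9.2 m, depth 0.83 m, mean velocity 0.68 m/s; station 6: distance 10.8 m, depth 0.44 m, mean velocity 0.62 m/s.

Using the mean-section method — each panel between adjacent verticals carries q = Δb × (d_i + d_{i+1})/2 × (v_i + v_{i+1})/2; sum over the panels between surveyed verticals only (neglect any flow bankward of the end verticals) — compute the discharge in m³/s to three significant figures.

6.93 m³/s

Panel 1-2: Δb = 0.8 m, d̄ = (0.34+0.63)/2 = 0.485, v̄ = (0.50+0.69)/2 = 0.595 → q = 0.8×0.485×0.595 = 0.2309 m³/s
Panel 2-3: Δb = 1.6 m, d̄ = (0.63+1.42)/2 = 1.025, v̄ = (0.69+0.84)/2 = 0.765 → q = 1.6×1.025×0.765 = 1.255 m³/s
Panel 3-4: Δb = 4.8 m, d̄ = (1.42+1.00)/2 = 1.21, v̄ = (0.84+0.64)/2 = 0.74 → q = 4.8×1.21×0.74 = 4.298 m³/s
Panel 4-5: Δb = 0.8 m, d̄ = (1.00+0.83)/2 = 0.915, v̄ = (0.64+0.68)/2 = 0.66 → q = 0.8×0.915×0.66 = 0.4831 m³/s
Panel 5-6: Δb = 1.6 m, d̄ = (0.83+0.44)/2 = 0.635, v̄ = (0.68+0.62)/2 = 0.65 → q = 1.6×0.635×0.65 = 0.6604 m³/s
Q = Σ q = 6.927 m³/s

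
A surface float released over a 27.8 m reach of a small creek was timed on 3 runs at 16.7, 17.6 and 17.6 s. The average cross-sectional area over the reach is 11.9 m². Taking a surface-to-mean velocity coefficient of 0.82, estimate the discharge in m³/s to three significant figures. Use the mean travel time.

15.7 m³/s

t̄ = (16.7 + 17.6 + 17.6) / 3 = 17.3 s
v_surface = L / t̄ = 27.8 / 17.3 = 1.607 m/s
v_mean = 0.82 × 1.607 = 1.318 m/s
Q = A × v_mean = 11.9 × 1.318 = 15.68 m³/s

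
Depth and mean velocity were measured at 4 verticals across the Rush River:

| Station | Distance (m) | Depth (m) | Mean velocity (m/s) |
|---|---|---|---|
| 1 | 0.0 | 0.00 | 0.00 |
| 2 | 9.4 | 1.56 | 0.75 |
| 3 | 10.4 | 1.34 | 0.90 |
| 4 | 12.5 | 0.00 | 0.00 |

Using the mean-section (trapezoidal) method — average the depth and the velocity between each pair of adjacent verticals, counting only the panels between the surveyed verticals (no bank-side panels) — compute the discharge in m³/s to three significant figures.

Panel 1-2: Δb = 9.4 m, d̄ = (0.00+1.56)/2 = 0.78, v̄ = (0.00+0.75)/2 = 0.375 → q = 9.4×0.78×0.375 = 2.750 m³/s
Panel 2-3: Δb = 1 m, d̄ = (1.56+1.34)/2 = 1.45, v̄ = (0.75+0.90)/2 = 0.825 → q = 1×1.45×0.825 = 1.196 m³/s
Panel 3-4: Δb = 2.1 m, d̄ = (1.34+0.00)/2 = 0.67, v̄ = (0.90+0.00)/2 = 0.45 → q = 2.1×0.67×0.45 = 0.6332 m³/s
Q = Σ q = 4.579 m³/s

4.58 m³/s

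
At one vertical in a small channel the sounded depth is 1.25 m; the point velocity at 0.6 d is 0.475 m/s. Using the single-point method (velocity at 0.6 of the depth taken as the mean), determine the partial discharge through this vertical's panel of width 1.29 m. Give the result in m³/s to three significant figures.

0.766 m³/s

v̄ = v₀.₆ = 0.475 m/s
q = v̄ × d × w = 0.4750 × 1.25 × 1.29 = 0.7659 m³/s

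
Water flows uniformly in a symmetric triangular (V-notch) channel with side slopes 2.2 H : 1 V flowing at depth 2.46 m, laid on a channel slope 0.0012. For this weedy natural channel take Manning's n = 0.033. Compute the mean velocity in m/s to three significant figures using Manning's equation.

A = z·y² = 2.2×2.46² = 13.31 m²
P = 2y√(1+z²) = 2×2.46×√(1+2.2²) = 11.89 m
R = A/P = 13.31/11.89 = 1.120 m
Q = (1/n)·A·R^(2/3)·S^(1/2) = (1/0.033) × 13.31 × 1.120^(2/3) × 0.0012^(1/2) = 15.07 m³/s
V = Q/A = 15.07/13.31 = 1.132 m/s

1.13 m/s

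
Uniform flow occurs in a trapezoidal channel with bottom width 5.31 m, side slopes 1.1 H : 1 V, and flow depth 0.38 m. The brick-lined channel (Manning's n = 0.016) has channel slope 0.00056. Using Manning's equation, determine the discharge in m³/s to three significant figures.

A = (b + z·y)·y = (5.31 + 1.1×0.38)×0.38 = 2.177 m²
P = b + 2y√(1+z²) = 5.31 + 2×0.38×√(1+1.1²) = 6.440 m
R = A/P = 2.177/6.440 = 0.3380 m
Q = (1/n)·A·R^(2/3)·S^(1/2) = (1/0.016) × 2.177 × 0.3380^(2/3) × 0.00056^(1/2) = 1.562 m³/s

1.56 m³/s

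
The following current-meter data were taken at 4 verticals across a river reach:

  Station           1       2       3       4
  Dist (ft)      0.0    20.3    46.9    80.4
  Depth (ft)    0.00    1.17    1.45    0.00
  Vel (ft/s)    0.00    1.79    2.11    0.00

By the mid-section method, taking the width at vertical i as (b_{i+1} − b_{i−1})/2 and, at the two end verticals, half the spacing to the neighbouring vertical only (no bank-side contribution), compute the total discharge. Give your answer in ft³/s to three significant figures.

141 ft³/s

w_2 = (46.9 − 0.0)/2 = 23.45 ft; q_2 = 1.79 × 1.17 × 23.45 = 49.11 ft³/s
w_3 = (80.4 − 20.3)/2 = 30.05 ft; q_3 = 2.11 × 1.45 × 30.05 = 91.94 ft³/s
Stations 1, 4 contribute zero (depth or velocity is 0).
Q = Σ qᵢ = 141.0 ft³/s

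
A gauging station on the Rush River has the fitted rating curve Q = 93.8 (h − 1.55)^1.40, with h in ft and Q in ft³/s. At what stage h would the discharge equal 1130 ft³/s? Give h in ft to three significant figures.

7.47 ft

h − h₀ = (Q/C)^(1/b) = (1130/93.8)^(1/1.40) = 5.916 ft
h = 1.55 + 5.916 = 7.466 ft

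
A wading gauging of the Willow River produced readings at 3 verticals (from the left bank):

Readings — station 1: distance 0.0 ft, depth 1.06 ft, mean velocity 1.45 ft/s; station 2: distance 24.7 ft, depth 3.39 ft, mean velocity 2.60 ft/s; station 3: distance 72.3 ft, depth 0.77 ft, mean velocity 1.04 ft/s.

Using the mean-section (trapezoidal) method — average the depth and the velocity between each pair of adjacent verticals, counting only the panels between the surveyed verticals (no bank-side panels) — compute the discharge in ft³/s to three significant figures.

Panel 1-2: Δb = 24.7 ft, d̄ = (1.06+3.39)/2 = 2.225, v̄ = (1.45+2.60)/2 = 2.025 → q = 24.7×2.225×2.025 = 111.3 ft³/s
Panel 2-3: Δb = 47.6 ft, d̄ = (3.39+0.77)/2 = 2.08, v̄ = (2.60+1.04)/2 = 1.82 → q = 47.6×2.08×1.82 = 180.2 ft³/s
Q = Σ q = 291.5 ft³/s

291 ft³/s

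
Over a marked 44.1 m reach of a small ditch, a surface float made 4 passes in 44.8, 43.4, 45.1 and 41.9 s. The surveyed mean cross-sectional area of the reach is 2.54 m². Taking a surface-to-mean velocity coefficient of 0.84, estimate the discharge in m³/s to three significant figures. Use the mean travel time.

2.15 m³/s

t̄ = (44.8 + 43.4 + 45.1 + 41.9) / 4 = 43.8 s
v_surface = L / t̄ = 44.1 / 43.8 = 1.007 m/s
v_mean = 0.84 × 1.007 = 0.8458 m/s
Q = A × v_mean = 2.54 × 0.8458 = 2.148 m³/s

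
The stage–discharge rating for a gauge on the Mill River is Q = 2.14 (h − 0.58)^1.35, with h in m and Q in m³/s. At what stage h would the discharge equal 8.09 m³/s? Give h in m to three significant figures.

h − h₀ = (Q/C)^(1/b) = (8.09/2.14)^(1/1.35) = 2.678 m
h = 0.58 + 2.678 = 3.258 m

3.26 m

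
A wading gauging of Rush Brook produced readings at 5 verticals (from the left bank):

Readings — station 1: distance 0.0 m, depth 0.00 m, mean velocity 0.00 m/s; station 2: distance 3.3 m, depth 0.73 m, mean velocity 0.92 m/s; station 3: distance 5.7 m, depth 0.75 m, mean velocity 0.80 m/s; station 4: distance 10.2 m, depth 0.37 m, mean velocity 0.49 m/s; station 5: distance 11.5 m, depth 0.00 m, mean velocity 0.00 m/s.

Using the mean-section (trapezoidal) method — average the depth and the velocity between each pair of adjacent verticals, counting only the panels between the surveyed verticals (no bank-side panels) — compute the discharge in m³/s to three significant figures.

Panel 1-2: Δb = 3.3 m, d̄ = (0.00+0.73)/2 = 0.365, v̄ = (0.00+0.92)/2 = 0.46 → q = 3.3×0.365×0.46 = 0.5541 m³/s
Panel 2-3: Δb = 2.4 m, d̄ = (0.73+0.75)/2 = 0.74, v̄ = (0.92+0.80)/2 = 0.86 → q = 2.4×0.74×0.86 = 1.527 m³/s
Panel 3-4: Δb = 4.5 m, d̄ = (0.75+0.37)/2 = 0.56, v̄ = (0.80+0.49)/2 = 0.645 → q = 4.5×0.56×0.645 = 1.625 m³/s
Panel 4-5: Δb = 1.3 m, d̄ = (0.37+0.00)/2 = 0.185, v̄ = (0.49+0.00)/2 = 0.245 → q = 1.3×0.185×0.245 = 0.05892 m³/s
Q = Σ q = 3.766 m³/s

3.77 m³/s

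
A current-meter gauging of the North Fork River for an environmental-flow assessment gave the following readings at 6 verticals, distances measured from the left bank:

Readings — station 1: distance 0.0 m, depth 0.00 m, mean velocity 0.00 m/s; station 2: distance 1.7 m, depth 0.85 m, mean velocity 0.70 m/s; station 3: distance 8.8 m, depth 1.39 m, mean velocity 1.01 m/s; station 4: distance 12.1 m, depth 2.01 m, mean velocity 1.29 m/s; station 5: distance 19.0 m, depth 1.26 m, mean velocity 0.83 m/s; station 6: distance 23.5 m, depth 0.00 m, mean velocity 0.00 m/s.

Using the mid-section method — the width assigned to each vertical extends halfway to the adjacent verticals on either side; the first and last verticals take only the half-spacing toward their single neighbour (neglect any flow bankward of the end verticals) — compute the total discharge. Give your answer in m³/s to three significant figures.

w_2 = (8.8 − 0.0)/2 = 4.4 m; q_2 = 0.70 × 0.85 × 4.4 = 2.618 m³/s
w_3 = (12.1 − 1.7)/2 = 5.2 m; q_3 = 1.01 × 1.39 × 5.2 = 7.300 m³/s
w_4 = (19.0 − 8.8)/2 = 5.1 m; q_4 = 1.29 × 2.01 × 5.1 = 13.22 m³/s
w_5 = (23.5 − 12.1)/2 = 5.7 m; q_5 = 0.83 × 1.26 × 5.7 = 5.961 m³/s
Stations 1, 6 contribute zero (depth or velocity is 0).
Q = Σ qᵢ = 29.10 m³/s

29.1 m³/s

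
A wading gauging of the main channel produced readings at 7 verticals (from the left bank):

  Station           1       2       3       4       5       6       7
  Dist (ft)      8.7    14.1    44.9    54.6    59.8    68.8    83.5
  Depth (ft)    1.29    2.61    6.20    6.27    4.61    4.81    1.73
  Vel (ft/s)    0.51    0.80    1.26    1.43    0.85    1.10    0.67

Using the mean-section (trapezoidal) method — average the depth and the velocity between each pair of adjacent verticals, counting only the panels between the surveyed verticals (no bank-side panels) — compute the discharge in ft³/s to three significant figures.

Panel 1-2: Δb = 5.4 ft, d̄ = (1.29+2.61)/2 = 1.95, v̄ = (0.51+0.80)/2 = 0.655 → q = 5.4×1.95×0.655 = 6.897 ft³/s
Panel 2-3: Δb = 30.8 ft, d̄ = (2.61+6.20)/2 = 4.405, v̄ = (0.80+1.26)/2 = 1.03 → q = 30.8×4.405×1.03 = 139.7 ft³/s
Panel 3-4: Δb = 9.7 ft, d̄ = (6.20+6.27)/2 = 6.235, v̄ = (1.26+1.43)/2 = 1.345 → q = 9.7×6.235×1.345 = 81.34 ft³/s
Panel 4-5: Δb = 5.2 ft, d̄ = (6.27+4.61)/2 = 5.44, v̄ = (1.43+0.85)/2 = 1.14 → q = 5.2×5.44×1.14 = 32.25 ft³/s
Panel 5-6: Δb = 9 ft, d̄ = (4.61+4.81)/2 = 4.71, v̄ = (0.85+1.10)/2 = 0.975 → q = 9×4.71×0.975 = 41.33 ft³/s
Panel 6-7: Δb = 14.7 ft, d̄ = (4.81+1.73)/2 = 3.27, v̄ = (1.10+0.67)/2 = 0.885 → q = 14.7×3.27×0.885 = 42.54 ft³/s
Q = Σ q = 344.1 ft³/s

344 ft³/s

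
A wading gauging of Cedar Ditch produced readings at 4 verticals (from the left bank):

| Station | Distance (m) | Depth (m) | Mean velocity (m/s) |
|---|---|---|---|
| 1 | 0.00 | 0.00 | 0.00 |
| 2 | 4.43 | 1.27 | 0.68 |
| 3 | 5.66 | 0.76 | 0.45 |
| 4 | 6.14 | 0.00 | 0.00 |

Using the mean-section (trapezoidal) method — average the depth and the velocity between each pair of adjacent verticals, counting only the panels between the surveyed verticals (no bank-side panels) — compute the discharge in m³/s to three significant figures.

Panel 1-2: Δb = 4.43 m, d̄ = (0.00+1.27)/2 = 0.635, v̄ = (0.00+0.68)/2 = 0.34 → q = 4.43×0.635×0.34 = 0.9564 m³/s
Panel 2-3: Δb = 1.23 m, d̄ = (1.27+0.76)/2 = 1.015, v̄ = (0.68+0.45)/2 = 0.565 → q = 1.23×1.015×0.565 = 0.7054 m³/s
Panel 3-4: Δb = 0.48 m, d̄ = (0.76+0.00)/2 = 0.38, v̄ = (0.45+0.00)/2 = 0.225 → q = 0.48×0.38×0.225 = 0.04104 m³/s
Q = Σ q = 1.703 m³/s

1.70 m³/s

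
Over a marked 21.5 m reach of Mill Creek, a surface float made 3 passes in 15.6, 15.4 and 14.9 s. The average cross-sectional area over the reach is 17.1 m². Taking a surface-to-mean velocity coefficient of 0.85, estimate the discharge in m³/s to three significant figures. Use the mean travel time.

t̄ = (15.6 + 15.4 + 14.9) / 3 = 15.3 s
v_surface = L / t̄ = 21.5 / 15.3 = 1.405 m/s
v_mean = 0.85 × 1.405 = 1.194 m/s
Q = A × v_mean = 17.1 × 1.194 = 20.43 m³/s

20.4 m³/s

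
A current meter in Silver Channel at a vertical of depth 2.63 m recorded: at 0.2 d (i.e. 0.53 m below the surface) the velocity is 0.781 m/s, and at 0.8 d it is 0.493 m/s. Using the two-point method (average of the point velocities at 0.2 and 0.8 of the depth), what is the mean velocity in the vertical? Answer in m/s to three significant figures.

0.637 m/s

v̄ = (0.781 + 0.493) / 2 = 0.6370 m/s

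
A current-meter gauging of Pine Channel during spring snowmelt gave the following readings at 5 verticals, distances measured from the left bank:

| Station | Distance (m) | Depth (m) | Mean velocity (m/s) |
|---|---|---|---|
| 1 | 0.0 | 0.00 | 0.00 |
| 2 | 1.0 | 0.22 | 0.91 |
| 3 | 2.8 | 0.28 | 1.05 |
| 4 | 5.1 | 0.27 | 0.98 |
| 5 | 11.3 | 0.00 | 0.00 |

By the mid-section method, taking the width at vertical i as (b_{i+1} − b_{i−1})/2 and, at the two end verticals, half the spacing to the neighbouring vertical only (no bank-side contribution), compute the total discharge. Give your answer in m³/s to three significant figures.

2.01 m³/s

w_2 = (2.8 − 0.0)/2 = 1.4 m; q_2 = 0.91 × 0.22 × 1.4 = 0.2803 m³/s
w_3 = (5.1 − 1.0)/2 = 2.05 m; q_3 = 1.05 × 0.28 × 2.05 = 0.6027 m³/s
w_4 = (11.3 − 2.8)/2 = 4.25 m; q_4 = 0.98 × 0.27 × 4.25 = 1.125 m³/s
Stations 1, 5 contribute zero (depth or velocity is 0).
Q = Σ qᵢ = 2.008 m³/s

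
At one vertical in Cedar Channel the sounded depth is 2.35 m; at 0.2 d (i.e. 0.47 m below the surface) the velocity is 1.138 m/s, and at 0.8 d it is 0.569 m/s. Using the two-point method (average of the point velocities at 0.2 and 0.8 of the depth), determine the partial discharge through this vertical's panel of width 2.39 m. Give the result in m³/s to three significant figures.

v̄ = (1.138 + 0.569) / 2 = 0.8535 m/s
q = v̄ × d × w = 0.8535 × 2.35 × 2.39 = 4.794 m³/s

4.79 m³/s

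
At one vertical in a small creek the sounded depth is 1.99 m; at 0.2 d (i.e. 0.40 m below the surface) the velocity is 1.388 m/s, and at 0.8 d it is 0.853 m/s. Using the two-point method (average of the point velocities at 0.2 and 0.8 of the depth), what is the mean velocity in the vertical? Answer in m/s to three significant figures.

1.12 m/s

v̄ = (1.388 + 0.853) / 2 = 1.121 m/s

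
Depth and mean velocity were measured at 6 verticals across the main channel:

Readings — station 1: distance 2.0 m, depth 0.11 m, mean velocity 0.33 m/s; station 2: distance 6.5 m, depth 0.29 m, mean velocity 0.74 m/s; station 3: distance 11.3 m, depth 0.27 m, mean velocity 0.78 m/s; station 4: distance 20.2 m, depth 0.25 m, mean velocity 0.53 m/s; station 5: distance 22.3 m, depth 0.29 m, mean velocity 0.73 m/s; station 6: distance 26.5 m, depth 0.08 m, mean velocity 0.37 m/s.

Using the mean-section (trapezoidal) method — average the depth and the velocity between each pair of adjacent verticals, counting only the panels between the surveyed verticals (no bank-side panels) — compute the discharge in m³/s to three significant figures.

3.80 m³/s

Panel 1-2: Δb = 4.5 m, d̄ = (0.11+0.29)/2 = 0.2, v̄ = (0.33+0.74)/2 = 0.535 → q = 4.5×0.2×0.535 = 0.4815 m³/s
Panel 2-3: Δb = 4.8 m, d̄ = (0.29+0.27)/2 = 0.28, v̄ = (0.74+0.78)/2 = 0.76 → q = 4.8×0.28×0.76 = 1.021 m³/s
Panel 3-4: Δb = 8.9 m, d̄ = (0.27+0.25)/2 = 0.26, v̄ = (0.78+0.53)/2 = 0.655 → q = 8.9×0.26×0.655 = 1.516 m³/s
Panel 4-5: Δb = 2.1 m, d̄ = (0.25+0.29)/2 = 0.27, v̄ = (0.53+0.73)/2 = 0.63 → q = 2.1×0.27×0.63 = 0.3572 m³/s
Panel 5-6: Δb = 4.2 m, d̄ = (0.29+0.08)/2 = 0.185, v̄ = (0.73+0.37)/2 = 0.55 → q = 4.2×0.185×0.55 = 0.4274 m³/s
Q = Σ q = 3.803 m³/s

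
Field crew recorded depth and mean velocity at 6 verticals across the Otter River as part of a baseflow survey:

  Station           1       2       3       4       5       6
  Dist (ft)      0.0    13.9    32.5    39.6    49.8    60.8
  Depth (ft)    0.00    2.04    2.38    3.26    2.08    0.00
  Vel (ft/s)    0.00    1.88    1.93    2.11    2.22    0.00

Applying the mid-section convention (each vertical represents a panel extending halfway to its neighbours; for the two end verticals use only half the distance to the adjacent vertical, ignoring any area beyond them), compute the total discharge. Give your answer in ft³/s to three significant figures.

230 ft³/s

w_2 = (32.5 − 0.0)/2 = 16.25 ft; q_2 = 1.88 × 2.04 × 16.25 = 62.32 ft³/s
w_3 = (39.6 − 13.9)/2 = 12.85 ft; q_3 = 1.93 × 2.38 × 12.85 = 59.03 ft³/s
w_4 = (49.8 − 32.5)/2 = 8.65 ft; q_4 = 2.11 × 3.26 × 8.65 = 59.50 ft³/s
w_5 = (60.8 − 39.6)/2 = 10.6 ft; q_5 = 2.22 × 2.08 × 10.6 = 48.95 ft³/s
Stations 1, 6 contribute zero (depth or velocity is 0).
Q = Σ qᵢ = 229.8 ft³/s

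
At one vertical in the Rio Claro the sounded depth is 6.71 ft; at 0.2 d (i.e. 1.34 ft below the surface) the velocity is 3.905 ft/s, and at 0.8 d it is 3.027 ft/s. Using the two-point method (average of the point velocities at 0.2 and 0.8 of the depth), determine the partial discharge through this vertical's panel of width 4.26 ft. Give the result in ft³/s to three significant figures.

99.1 ft³/s

v̄ = (3.905 + 3.027) / 2 = 3.466 ft/s
q = v̄ × d × w = 3.466 × 6.71 × 4.26 = 99.07 ft³/s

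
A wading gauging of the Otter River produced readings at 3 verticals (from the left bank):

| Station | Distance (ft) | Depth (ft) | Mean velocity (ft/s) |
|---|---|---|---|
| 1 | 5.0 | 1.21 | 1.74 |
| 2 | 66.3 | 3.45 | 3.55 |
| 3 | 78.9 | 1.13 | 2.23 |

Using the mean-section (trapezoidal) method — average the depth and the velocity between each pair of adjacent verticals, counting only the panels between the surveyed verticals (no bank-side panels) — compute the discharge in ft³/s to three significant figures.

461 ft³/s

Panel 1-2: Δb = 61.3 ft, d̄ = (1.21+3.45)/2 = 2.33, v̄ = (1.74+3.55)/2 = 2.645 → q = 61.3×2.33×2.645 = 377.8 ft³/s
Panel 2-3: Δb = 12.6 ft, d̄ = (3.45+1.13)/2 = 2.29, v̄ = (3.55+2.23)/2 = 2.89 → q = 12.6×2.29×2.89 = 83.39 ft³/s
Q = Σ q = 461.2 ft³/s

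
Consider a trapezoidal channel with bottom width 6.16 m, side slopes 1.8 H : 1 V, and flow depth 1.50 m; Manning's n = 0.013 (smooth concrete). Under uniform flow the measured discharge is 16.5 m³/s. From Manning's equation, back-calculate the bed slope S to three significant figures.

0.000236

A = (b + z·y)·y = (6.16 + 1.8×1.50)×1.50 = 13.29 m²
P = b + 2y√(1+z²) = 6.16 + 2×1.50×√(1+1.8²) = 12.34 m
R = A/P = 13.29/12.34 = 1.077 m
S = (Q·n / (1·A·R^(2/3)))² = (16.5×0.013 / (1×13.29×1.051))² = 0.0002359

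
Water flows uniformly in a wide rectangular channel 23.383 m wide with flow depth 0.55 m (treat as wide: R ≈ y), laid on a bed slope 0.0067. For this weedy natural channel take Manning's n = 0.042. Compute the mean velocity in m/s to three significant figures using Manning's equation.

1.31 m/s

A = b·y = 23.383 × 0.55 = 12.86 m²
Wide channel: R ≈ y = 0.55 m
Q = (1/n)·A·R^(2/3)·S^(1/2) = (1/0.042) × 12.86 × 0.5500^(2/3) × 0.0067^(1/2) = 16.83 m³/s
V = Q/A = 16.83/12.86 = 1.308 m/s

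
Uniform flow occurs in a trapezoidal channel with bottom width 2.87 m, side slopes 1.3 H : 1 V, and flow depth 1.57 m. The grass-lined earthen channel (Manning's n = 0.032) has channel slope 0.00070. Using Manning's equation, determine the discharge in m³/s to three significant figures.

A = (b + z·y)·y = (2.87 + 1.3×1.57)×1.57 = 7.710 m²
P = b + 2y√(1+z²) = 2.87 + 2×1.57×√(1+1.3²) = 8.020 m
R = A/P = 7.710/8.020 = 0.9614 m
Q = (1/n)·A·R^(2/3)·S^(1/2) = (1/0.032) × 7.710 × 0.9614^(2/3) × 0.00070^(1/2) = 6.210 m³/s

6.21 m³/s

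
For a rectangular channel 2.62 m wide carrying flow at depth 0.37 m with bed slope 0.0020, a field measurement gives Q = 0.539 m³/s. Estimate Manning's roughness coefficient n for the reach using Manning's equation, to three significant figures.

0.0351

A = b·y = 2.62 × 0.37 = 0.9694 m²
P = b + 2y = 2.62 + 2×0.37 = 3.360 m
R = A/P = 0.9694/3.360 = 0.2885 m
n = (1/Q)·A·R^(2/3)·S^(1/2) = (1/0.539) × 0.9694 × 0.4366 × 0.04472 = 0.03512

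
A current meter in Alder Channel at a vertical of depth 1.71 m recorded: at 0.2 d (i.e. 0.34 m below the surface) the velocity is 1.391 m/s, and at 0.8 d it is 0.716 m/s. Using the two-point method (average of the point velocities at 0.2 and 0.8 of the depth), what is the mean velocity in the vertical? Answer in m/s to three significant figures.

v̄ = (1.391 + 0.716) / 2 = 1.054 m/s

1.05 m/s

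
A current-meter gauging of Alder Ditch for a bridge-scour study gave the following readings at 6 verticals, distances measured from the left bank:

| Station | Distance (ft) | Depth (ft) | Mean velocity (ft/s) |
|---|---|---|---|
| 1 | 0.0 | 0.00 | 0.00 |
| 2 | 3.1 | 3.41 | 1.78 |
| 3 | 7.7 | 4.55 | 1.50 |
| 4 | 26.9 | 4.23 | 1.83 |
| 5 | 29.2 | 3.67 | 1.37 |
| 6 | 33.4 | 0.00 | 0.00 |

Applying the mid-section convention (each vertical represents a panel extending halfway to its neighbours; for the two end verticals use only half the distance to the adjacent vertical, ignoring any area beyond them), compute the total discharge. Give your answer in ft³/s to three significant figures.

w_2 = (7.7 − 0.0)/2 = 3.85 ft; q_2 = 1.78 × 3.41 × 3.85 = 23.37 ft³/s
w_3 = (26.9 − 3.1)/2 = 11.9 ft; q_3 = 1.50 × 4.55 × 11.9 = 81.22 ft³/s
w_4 = (29.2 − 7.7)/2 = 10.75 ft; q_4 = 1.83 × 4.23 × 10.75 = 83.21 ft³/s
w_5 = (33.4 − 26.9)/2 = 3.25 ft; q_5 = 1.37 × 3.67 × 3.25 = 16.34 ft³/s
Stations 1, 6 contribute zero (depth or velocity is 0).
Q = Σ qᵢ = 204.1 ft³/s

204 ft³/s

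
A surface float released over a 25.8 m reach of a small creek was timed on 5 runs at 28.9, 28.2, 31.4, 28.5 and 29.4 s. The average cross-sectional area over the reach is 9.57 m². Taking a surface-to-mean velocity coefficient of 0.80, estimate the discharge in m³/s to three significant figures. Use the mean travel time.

6.75 m³/s

t̄ = (28.9 + 28.2 + 31.4 + 28.5 + 29.4) / 5 = 29.28 s
v_surface = L / t̄ = 25.8 / 29.28 = 0.8811 m/s
v_mean = 0.80 × 0.8811 = 0.7049 m/s
Q = A × v_mean = 9.57 × 0.7049 = 6.746 m³/s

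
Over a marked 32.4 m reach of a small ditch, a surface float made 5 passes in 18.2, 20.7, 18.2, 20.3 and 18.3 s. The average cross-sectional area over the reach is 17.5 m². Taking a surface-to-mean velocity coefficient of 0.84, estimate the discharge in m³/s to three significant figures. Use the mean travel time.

24.9 m³/s

t̄ = (18.2 + 20.7 + 18.2 + 20.3 + 18.3) / 5 = 19.14 s
v_surface = L / t̄ = 32.4 / 19.14 = 1.693 m/s
v_mean = 0.84 × 1.693 = 1.422 m/s
Q = A × v_mean = 17.5 × 1.422 = 24.88 m³/s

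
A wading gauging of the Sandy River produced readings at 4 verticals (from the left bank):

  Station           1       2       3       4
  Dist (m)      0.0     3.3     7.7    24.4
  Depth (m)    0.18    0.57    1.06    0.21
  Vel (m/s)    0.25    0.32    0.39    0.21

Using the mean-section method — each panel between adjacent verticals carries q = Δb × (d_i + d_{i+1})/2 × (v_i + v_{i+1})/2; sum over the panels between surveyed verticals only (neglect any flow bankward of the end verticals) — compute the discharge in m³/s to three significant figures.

Panel 1-2: Δb = 3.3 m, d̄ = (0.18+0.57)/2 = 0.375, v̄ = (0.25+0.32)/2 = 0.285 → q = 3.3×0.375×0.285 = 0.3527 m³/s
Panel 2-3: Δb = 4.4 m, d̄ = (0.57+1.06)/2 = 0.815, v̄ = (0.32+0.39)/2 = 0.355 → q = 4.4×0.815×0.355 = 1.273 m³/s
Panel 3-4: Δb = 16.7 m, d̄ = (1.06+0.21)/2 = 0.635, v̄ = (0.39+0.21)/2 = 0.3 → q = 16.7×0.635×0.3 = 3.181 m³/s
Q = Σ q = 4.807 m³/s

4.81 m³/s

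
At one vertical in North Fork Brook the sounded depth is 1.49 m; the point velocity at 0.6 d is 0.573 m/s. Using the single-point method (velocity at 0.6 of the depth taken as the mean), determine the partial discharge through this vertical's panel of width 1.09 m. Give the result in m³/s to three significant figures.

v̄ = v₀.₆ = 0.573 m/s
q = v̄ × d × w = 0.5730 × 1.49 × 1.09 = 0.9306 m³/s

0.931 m³/s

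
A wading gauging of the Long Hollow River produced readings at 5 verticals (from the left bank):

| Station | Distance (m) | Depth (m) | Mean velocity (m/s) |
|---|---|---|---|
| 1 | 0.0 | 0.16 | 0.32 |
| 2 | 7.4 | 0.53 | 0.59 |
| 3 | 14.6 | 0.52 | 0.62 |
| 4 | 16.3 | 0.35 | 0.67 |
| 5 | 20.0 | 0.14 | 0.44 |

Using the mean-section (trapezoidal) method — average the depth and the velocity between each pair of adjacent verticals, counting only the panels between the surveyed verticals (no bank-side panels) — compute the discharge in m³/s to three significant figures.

Panel 1-2: Δb = 7.4 m, d̄ = (0.16+0.53)/2 = 0.345, v̄ = (0.32+0.59)/2 = 0.455 → q = 7.4×0.345×0.455 = 1.162 m³/s
Panel 2-3: Δb = 7.2 m, d̄ = (0.53+0.52)/2 = 0.525, v̄ = (0.59+0.62)/2 = 0.605 → q = 7.2×0.525×0.605 = 2.287 m³/s
Panel 3-4: Δb = 1.7 m, d̄ = (0.52+0.35)/2 = 0.435, v̄ = (0.62+0.67)/2 = 0.645 → q = 1.7×0.435×0.645 = 0.4770 m³/s
Panel 4-5: Δb = 3.7 m, d̄ = (0.35+0.14)/2 = 0.245, v̄ = (0.67+0.44)/2 = 0.555 → q = 3.7×0.245×0.555 = 0.5031 m³/s
Q = Σ q = 4.429 m³/s

4.43 m³/s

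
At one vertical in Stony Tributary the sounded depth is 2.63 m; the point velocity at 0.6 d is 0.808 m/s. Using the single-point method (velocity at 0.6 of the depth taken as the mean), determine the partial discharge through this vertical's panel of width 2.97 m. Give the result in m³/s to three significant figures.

6.31 m³/s

v̄ = v₀.₆ = 0.808 m/s
q = v̄ × d × w = 0.8080 × 2.63 × 2.97 = 6.311 m³/s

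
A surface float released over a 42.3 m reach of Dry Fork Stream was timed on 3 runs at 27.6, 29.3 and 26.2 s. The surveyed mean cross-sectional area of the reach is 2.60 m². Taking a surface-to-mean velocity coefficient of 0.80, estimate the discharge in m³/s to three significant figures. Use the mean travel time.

t̄ = (27.6 + 29.3 + 26.2) / 3 = 27.7 s
v_surface = L / t̄ = 42.3 / 27.7 = 1.527 m/s
v_mean = 0.80 × 1.527 = 1.222 m/s
Q = A × v_mean = 2.60 × 1.222 = 3.176 m³/s

3.18 m³/s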